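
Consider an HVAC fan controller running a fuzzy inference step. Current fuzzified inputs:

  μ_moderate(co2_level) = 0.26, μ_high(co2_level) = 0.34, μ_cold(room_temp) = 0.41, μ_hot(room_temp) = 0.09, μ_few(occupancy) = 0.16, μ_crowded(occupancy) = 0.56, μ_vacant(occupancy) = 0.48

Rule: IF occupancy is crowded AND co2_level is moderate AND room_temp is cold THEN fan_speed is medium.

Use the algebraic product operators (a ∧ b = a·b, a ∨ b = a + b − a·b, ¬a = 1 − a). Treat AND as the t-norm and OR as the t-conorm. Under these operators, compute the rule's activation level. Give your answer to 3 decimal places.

firing strength: crowded=0.56, moderate=0.26, cold=0.41; AND[a·b] → w = 0.0597

0.060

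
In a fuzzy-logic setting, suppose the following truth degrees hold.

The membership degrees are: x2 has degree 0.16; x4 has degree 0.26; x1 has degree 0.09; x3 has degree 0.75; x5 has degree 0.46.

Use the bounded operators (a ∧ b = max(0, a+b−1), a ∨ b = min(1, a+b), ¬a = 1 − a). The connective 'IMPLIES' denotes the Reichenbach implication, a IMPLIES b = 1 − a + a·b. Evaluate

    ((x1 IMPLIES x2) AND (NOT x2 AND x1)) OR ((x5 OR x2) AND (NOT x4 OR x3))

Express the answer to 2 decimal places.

0.62

x1 IMPLIES x2  [Reichenbach: 1 − a + a·b] with a=0.09, b=0.16 → 0.92
NOT x2 = 1 − 0.16 = 0.84
NOT x2 AND x1 = max(0, a+b−1) on (0.84, 0.09) = 0.00
(x1 IMPLIES x2) AND (NOT x2 AND x1) = max(0, a+b−1) on (0.92, 0.00) = 0.00
x5 OR x2 = min(1, a+b) on (0.46, 0.16) = 0.62
NOT x4 = 1 − 0.26 = 0.74
NOT x4 OR x3 = min(1, a+b) on (0.74, 0.75) = 1.00
(x5 OR x2) AND (NOT x4 OR x3) = max(0, a+b−1) on (0.62, 1.00) = 0.62
((x1 IMPLIES x2) AND (NOT x2 AND x1)) OR ((x5 OR x2) AND (NOT x4 OR x3)) = min(1, a+b) on (0.00, 0.62) = 0.62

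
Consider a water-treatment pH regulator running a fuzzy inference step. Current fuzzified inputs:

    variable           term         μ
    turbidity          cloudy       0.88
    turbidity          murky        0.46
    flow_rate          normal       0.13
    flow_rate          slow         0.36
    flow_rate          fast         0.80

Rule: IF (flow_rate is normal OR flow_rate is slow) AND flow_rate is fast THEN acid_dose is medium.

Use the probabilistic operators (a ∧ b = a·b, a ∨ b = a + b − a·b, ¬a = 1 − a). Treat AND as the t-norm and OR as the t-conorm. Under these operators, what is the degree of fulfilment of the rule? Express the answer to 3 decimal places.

0.355

firing strength: (normal=0.13 OR slow=0.36) = 0.4432; AND[a·b] with fast=0.80 → w = 0.3546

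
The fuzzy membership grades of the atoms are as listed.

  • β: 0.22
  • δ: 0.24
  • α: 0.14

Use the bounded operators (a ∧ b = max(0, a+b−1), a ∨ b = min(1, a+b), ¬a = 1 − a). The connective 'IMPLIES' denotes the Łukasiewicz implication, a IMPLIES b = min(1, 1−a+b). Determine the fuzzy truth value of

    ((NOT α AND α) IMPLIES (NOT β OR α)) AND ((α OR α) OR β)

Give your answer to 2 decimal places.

NOT α = 1 − 0.14 = 0.86
NOT α AND α = max(0, a+b−1) on (0.86, 0.14) = 0.00
NOT β = 1 − 0.22 = 0.78
NOT β OR α = min(1, a+b) on (0.78, 0.14) = 0.92
(NOT α AND α) IMPLIES (NOT β OR α)  [Łukasiewicz: min(1, 1−a+b)] with a=0.00, b=0.92 → 1.00
α OR α = min(1, a+b) on (0.14, 0.14) = 0.28
(α OR α) OR β = min(1, a+b) on (0.28, 0.22) = 0.50
((NOT α AND α) IMPLIES (NOT β OR α)) AND ((α OR α) OR β) = max(0, a+b−1) on (1.00, 0.50) = 0.50

0.50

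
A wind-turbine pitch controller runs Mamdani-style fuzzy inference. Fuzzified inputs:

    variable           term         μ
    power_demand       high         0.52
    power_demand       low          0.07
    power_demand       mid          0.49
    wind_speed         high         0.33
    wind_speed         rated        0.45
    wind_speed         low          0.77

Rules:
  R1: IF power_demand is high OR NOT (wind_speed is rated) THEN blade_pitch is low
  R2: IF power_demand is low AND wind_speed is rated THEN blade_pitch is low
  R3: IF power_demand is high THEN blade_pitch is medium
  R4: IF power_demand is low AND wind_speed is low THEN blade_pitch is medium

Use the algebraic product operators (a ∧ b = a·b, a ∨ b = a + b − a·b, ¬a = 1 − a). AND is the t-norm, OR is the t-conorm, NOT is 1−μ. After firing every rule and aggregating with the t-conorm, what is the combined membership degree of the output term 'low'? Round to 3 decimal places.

0.791

R1: high=0.52, ¬rated=1−0.45=0.55; OR[a + b − a·b] → w = 0.7840
R2: low=0.07, rated=0.45; AND[a·b] → w = 0.0315
R3: high=0.52 → w = 0.5200
R4: low=0.07, low=0.77; AND[a·b] → w = 0.0539
Rules with consequent 'low': {R1, R2} → strengths 0.7840, 0.0315
Aggregate via t-conorm [a + b − a·b]: 0.7908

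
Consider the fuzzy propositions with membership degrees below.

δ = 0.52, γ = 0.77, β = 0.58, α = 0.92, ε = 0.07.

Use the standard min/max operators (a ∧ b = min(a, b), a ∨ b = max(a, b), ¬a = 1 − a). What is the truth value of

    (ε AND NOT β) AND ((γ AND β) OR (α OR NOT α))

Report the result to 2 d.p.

0.07

NOT β = 1 − 0.58 = 0.42
ε AND NOT β = min(a, b) on (0.07, 0.42) = 0.07
γ AND β = min(a, b) on (0.77, 0.58) = 0.58
NOT α = 1 − 0.92 = 0.08
α OR NOT α = max(a, b) on (0.92, 0.08) = 0.92
(γ AND β) OR (α OR NOT α) = max(a, b) on (0.58, 0.92) = 0.92
(ε AND NOT β) AND ((γ AND β) OR (α OR NOT α)) = min(a, b) on (0.07, 0.92) = 0.07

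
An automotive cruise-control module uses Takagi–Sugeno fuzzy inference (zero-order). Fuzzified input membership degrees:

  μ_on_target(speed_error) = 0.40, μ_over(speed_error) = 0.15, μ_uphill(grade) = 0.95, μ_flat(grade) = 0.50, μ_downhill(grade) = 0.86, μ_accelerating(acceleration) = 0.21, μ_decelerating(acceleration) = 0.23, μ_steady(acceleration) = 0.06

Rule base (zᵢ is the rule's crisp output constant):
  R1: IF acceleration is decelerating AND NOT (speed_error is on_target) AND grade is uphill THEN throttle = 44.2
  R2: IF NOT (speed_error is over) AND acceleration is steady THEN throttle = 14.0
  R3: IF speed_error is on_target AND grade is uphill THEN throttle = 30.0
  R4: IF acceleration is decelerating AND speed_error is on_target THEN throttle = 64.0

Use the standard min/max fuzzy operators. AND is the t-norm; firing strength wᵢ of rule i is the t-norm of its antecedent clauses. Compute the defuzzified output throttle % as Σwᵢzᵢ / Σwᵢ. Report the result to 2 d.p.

R1 (z=44.2): decelerating=0.23, ¬on_target=1−0.40=0.60, uphill=0.95; AND[min(a, b)] → w = 0.23
R2 (z=14.0): ¬over=1−0.15=0.85, steady=0.06; AND[min(a, b)] → w = 0.06
R3 (z=30.0): on_target=0.40, uphill=0.95; AND[min(a, b)] → w = 0.40
R4 (z=64.0): decelerating=0.23, on_target=0.40; AND[min(a, b)] → w = 0.23
Weighted average = (0.23·44.2 + 0.06·14.0 + 0.40·30.0 + 0.23·64.0) / (0.23 + 0.06 + 0.40 + 0.23)
  = 37.7260 / 0.9200 = 41.01

41.01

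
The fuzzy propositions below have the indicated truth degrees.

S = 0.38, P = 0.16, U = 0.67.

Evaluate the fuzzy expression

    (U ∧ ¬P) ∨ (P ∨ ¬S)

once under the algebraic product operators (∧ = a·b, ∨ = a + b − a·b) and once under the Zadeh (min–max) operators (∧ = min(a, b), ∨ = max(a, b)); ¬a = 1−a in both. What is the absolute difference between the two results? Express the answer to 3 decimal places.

Under algebraic product:
  ¬P = 1 − 0.1600 = 0.8400
  U ∧ ¬P = a·b on (0.6700, 0.8400) = 0.5628
  ¬S = 1 − 0.3800 = 0.6200
  P ∨ ¬S = a + b − a·b on (0.1600, 0.6200) = 0.6808
  (U ∧ ¬P) ∨ (P ∨ ¬S) = a + b − a·b on (0.5628, 0.6808) = 0.8604
  → value = 0.8604
Under Zadeh (min–max):
  ¬P = 1 − 0.16 = 0.84
  U ∧ ¬P = min(a, b) on (0.67, 0.84) = 0.67
  ¬S = 1 − 0.38 = 0.62
  P ∨ ¬S = max(a, b) on (0.16, 0.62) = 0.62
  (U ∧ ¬P) ∨ (P ∨ ¬S) = max(a, b) on (0.67, 0.62) = 0.67
  → value = 0.6700
|0.8604 − 0.6700| = 0.190

0.190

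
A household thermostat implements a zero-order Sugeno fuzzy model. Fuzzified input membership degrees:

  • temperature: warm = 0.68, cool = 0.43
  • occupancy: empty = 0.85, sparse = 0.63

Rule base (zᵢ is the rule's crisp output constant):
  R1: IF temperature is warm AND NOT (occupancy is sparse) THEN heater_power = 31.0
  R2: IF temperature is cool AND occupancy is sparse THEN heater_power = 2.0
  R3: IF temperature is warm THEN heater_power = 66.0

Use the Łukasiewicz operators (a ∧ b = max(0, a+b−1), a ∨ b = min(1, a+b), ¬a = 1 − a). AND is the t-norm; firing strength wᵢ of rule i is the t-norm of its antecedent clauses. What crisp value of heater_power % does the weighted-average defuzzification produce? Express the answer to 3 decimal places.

R1 (z=31.0): warm=0.68, ¬sparse=1−0.63=0.37; AND[max(0, a+b−1)] → w = 0.05
R2 (z=2.0): cool=0.43, sparse=0.63; AND[max(0, a+b−1)] → w = 0.06
R3 (z=66.0): warm=0.68 → w = 0.68
Weighted average = (0.05·31.0 + 0.06·2.0 + 0.68·66.0) / (0.05 + 0.06 + 0.68)
  = 46.5500 / 0.7900 = 58.924

58.924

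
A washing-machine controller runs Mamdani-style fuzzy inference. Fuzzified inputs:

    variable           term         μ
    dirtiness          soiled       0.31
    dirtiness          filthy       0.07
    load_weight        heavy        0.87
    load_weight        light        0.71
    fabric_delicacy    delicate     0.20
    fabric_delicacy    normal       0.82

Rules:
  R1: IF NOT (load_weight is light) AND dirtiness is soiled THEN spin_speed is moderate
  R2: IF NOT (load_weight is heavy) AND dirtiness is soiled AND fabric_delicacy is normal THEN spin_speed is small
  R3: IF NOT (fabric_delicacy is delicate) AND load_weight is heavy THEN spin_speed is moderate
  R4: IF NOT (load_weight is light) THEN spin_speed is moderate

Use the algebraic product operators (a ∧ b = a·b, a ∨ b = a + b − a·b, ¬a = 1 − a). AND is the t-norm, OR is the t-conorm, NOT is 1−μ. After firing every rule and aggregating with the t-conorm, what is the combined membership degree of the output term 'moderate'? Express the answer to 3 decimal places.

0.804

R1: ¬light=1−0.71=0.29, soiled=0.31; AND[a·b] → w = 0.0899
R2: ¬heavy=1−0.87=0.13, soiled=0.31, normal=0.82; AND[a·b] → w = 0.0330
R3: ¬delicate=1−0.20=0.80, heavy=0.87; AND[a·b] → w = 0.6960
R4: ¬light=1−0.71=0.29 → w = 0.2900
Rules with consequent 'moderate': {R1, R3, R4} → strengths 0.0899, 0.6960, 0.2900
Aggregate via t-conorm [a + b − a·b]: 0.8036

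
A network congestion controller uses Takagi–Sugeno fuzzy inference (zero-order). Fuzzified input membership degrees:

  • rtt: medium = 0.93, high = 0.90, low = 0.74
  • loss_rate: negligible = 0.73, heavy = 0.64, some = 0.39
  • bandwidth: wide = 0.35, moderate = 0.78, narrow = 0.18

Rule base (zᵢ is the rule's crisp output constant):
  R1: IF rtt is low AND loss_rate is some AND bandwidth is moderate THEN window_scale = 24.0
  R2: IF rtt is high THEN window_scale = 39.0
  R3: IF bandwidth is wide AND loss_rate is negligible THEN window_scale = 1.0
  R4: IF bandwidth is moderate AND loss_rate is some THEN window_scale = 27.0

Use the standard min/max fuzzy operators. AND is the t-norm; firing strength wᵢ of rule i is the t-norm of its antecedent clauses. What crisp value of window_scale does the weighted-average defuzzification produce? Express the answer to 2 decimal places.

27.26

R1 (z=24.0): low=0.74, some=0.39, moderate=0.78; AND[min(a, b)] → w = 0.39
R2 (z=39.0): high=0.90 → w = 0.90
R3 (z=1.0): wide=0.35, negligible=0.73; AND[min(a, b)] → w = 0.35
R4 (z=27.0): moderate=0.78, some=0.39; AND[min(a, b)] → w = 0.39
Weighted average = (0.39·24.0 + 0.90·39.0 + 0.35·1.0 + 0.39·27.0) / (0.39 + 0.90 + 0.35 + 0.39)
  = 55.3400 / 2.0300 = 27.26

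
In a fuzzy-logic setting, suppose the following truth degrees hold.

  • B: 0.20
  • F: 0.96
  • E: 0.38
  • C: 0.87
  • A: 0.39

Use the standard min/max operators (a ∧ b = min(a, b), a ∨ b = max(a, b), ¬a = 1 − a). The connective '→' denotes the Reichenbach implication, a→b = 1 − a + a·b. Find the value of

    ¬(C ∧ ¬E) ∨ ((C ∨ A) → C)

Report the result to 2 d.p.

0.89

¬E = 1 − 0.38 = 0.62
C ∧ ¬E = min(a, b) on (0.87, 0.62) = 0.62
¬(C ∧ ¬E) = 1 − 0.62 = 0.38
C ∨ A = max(a, b) on (0.87, 0.39) = 0.87
(C ∨ A) → C  [Reichenbach: 1 − a + a·b] with a=0.87, b=0.87 → 0.89
¬(C ∧ ¬E) ∨ ((C ∨ A) → C) = max(a, b) on (0.38, 0.89) = 0.89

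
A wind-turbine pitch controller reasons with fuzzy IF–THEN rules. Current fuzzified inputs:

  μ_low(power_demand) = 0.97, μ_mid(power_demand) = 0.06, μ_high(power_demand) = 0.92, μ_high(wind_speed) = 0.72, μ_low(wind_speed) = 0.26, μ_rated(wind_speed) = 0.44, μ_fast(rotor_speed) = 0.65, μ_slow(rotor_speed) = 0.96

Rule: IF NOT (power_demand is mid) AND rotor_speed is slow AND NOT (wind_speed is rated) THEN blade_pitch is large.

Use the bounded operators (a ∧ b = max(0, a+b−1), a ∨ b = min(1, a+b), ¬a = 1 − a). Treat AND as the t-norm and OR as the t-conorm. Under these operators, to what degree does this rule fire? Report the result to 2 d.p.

firing strength: ¬mid=1−0.06=0.94, slow=0.96, ¬rated=1−0.44=0.56; AND[max(0, a+b−1)] → w = 0.46

0.46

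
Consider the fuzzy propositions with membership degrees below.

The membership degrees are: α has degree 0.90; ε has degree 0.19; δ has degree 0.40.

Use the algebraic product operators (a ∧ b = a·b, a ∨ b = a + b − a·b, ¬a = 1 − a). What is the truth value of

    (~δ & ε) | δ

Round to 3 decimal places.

0.468

~δ = 1 − 0.4000 = 0.6000
~δ & ε = a·b on (0.6000, 0.1900) = 0.1140
(~δ & ε) | δ = a + b − a·b on (0.1140, 0.4000) = 0.4684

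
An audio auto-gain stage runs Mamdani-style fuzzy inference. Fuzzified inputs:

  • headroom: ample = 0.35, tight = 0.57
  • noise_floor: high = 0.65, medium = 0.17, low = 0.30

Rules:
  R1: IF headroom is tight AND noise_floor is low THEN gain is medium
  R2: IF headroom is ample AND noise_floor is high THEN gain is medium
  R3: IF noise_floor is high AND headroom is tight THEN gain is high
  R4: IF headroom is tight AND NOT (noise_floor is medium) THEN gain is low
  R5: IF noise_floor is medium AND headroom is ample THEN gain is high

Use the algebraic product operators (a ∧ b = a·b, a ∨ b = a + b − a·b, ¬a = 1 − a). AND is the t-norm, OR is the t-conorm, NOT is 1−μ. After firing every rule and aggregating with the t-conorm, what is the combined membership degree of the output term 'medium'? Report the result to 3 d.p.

0.360

R1: tight=0.57, low=0.30; AND[a·b] → w = 0.1710
R2: ample=0.35, high=0.65; AND[a·b] → w = 0.2275
R3: high=0.65, tight=0.57; AND[a·b] → w = 0.3705
R4: tight=0.57, ¬medium=1−0.17=0.83; AND[a·b] → w = 0.4731
R5: medium=0.17, ample=0.35; AND[a·b] → w = 0.0595
Rules with consequent 'medium': {R1, R2} → strengths 0.1710, 0.2275
Aggregate via t-conorm [a + b − a·b]: 0.3596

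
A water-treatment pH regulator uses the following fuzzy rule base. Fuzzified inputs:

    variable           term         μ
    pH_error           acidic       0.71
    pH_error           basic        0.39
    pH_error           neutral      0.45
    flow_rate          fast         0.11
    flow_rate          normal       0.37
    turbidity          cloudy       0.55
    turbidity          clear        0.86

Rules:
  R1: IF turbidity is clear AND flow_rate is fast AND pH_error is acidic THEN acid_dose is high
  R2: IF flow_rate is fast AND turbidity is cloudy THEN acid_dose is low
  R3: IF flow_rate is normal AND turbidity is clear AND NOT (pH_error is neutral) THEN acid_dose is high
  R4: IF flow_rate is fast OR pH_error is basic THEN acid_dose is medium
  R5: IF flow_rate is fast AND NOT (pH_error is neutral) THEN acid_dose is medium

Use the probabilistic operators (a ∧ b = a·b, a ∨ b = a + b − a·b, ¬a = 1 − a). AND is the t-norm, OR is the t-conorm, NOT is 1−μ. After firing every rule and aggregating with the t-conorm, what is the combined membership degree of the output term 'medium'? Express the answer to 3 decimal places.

R1: clear=0.86, fast=0.11, acidic=0.71; AND[a·b] → w = 0.0672
R2: fast=0.11, cloudy=0.55; AND[a·b] → w = 0.0605
R3: normal=0.37, clear=0.86, ¬neutral=1−0.45=0.55; AND[a·b] → w = 0.1750
R4: fast=0.11, basic=0.39; OR[a + b − a·b] → w = 0.4571
R5: fast=0.11, ¬neutral=1−0.45=0.55; AND[a·b] → w = 0.0605
Rules with consequent 'medium': {R4, R5} → strengths 0.4571, 0.0605
Aggregate via t-conorm [a + b − a·b]: 0.4899

0.490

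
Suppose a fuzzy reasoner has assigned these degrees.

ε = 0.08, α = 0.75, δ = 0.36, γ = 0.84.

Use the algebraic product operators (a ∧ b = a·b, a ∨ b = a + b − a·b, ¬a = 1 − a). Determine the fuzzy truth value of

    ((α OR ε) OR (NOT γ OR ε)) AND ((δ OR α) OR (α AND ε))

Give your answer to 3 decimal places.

α OR ε = a + b − a·b on (0.7500, 0.0800) = 0.7700
NOT γ = 1 − 0.8400 = 0.1600
NOT γ OR ε = a + b − a·b on (0.1600, 0.0800) = 0.2272
(α OR ε) OR (NOT γ OR ε) = a + b − a·b on (0.7700, 0.2272) = 0.8223
δ OR α = a + b − a·b on (0.3600, 0.7500) = 0.8400
α AND ε = a·b on (0.7500, 0.0800) = 0.0600
(δ OR α) OR (α AND ε) = a + b − a·b on (0.8400, 0.0600) = 0.8496
((α OR ε) OR (NOT γ OR ε)) AND ((δ OR α) OR (α AND ε)) = a·b on (0.8223, 0.8496) = 0.6986

0.699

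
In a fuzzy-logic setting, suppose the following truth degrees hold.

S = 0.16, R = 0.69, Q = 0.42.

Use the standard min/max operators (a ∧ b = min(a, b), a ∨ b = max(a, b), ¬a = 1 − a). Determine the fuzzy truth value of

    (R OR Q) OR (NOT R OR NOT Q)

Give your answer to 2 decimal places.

0.69

R OR Q = max(a, b) on (0.69, 0.42) = 0.69
NOT R = 1 − 0.69 = 0.31
NOT Q = 1 − 0.42 = 0.58
NOT R OR NOT Q = max(a, b) on (0.31, 0.58) = 0.58
(R OR Q) OR (NOT R OR NOT Q) = max(a, b) on (0.69, 0.58) = 0.69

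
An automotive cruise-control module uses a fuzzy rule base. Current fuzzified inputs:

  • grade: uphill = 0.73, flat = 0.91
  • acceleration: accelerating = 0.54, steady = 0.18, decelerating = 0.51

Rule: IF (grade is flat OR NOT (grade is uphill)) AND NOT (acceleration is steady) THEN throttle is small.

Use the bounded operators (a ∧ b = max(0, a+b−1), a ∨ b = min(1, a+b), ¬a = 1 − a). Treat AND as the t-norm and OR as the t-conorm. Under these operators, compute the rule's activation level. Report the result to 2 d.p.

firing strength: (flat=0.91 OR ¬uphill=1−0.73=0.27) = 1.00; AND[max(0, a+b−1)] with ¬steady=1−0.18=0.82 → w = 0.82

0.82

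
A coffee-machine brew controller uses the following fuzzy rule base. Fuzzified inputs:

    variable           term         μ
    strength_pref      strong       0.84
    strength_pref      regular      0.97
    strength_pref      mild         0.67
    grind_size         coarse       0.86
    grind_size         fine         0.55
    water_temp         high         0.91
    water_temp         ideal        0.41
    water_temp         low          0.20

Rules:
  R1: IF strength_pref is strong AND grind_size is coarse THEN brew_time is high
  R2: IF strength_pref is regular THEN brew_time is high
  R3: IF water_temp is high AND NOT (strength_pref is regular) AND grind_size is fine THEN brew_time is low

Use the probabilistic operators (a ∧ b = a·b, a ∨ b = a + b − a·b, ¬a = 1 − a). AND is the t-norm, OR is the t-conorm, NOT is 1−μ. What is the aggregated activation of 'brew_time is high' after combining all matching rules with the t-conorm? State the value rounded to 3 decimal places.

R1: strong=0.84, coarse=0.86; AND[a·b] → w = 0.7224
R2: regular=0.97 → w = 0.9700
R3: high=0.91, ¬regular=1−0.97=0.03, fine=0.55; AND[a·b] → w = 0.0150
Rules with consequent 'high': {R1, R2} → strengths 0.7224, 0.9700
Aggregate via t-conorm [a + b − a·b]: 0.9917

0.992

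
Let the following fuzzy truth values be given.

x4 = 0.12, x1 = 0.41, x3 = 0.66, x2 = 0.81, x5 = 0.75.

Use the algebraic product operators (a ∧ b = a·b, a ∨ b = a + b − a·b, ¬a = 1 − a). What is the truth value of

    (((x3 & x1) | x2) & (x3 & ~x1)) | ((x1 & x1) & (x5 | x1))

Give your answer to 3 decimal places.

0.431

x3 & x1 = a·b on (0.6600, 0.4100) = 0.2706
(x3 & x1) | x2 = a + b − a·b on (0.2706, 0.8100) = 0.8614
~x1 = 1 − 0.4100 = 0.5900
x3 & ~x1 = a·b on (0.6600, 0.5900) = 0.3894
((x3 & x1) | x2) & (x3 & ~x1) = a·b on (0.8614, 0.3894) = 0.3354
x1 & x1 = a·b on (0.4100, 0.4100) = 0.1681
x5 | x1 = a + b − a·b on (0.7500, 0.4100) = 0.8525
(x1 & x1) & (x5 | x1) = a·b on (0.1681, 0.8525) = 0.1433
(((x3 & x1) | x2) & (x3 & ~x1)) | ((x1 & x1) & (x5 | x1)) = a + b − a·b on (0.3354, 0.1433) = 0.4307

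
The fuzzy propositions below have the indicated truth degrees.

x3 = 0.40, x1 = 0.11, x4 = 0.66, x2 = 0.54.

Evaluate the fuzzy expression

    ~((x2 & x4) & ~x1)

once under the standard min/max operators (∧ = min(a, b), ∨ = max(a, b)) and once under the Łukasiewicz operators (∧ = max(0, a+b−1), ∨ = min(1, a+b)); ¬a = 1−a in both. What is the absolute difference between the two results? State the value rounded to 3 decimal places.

Under standard min/max:
  x2 & x4 = min(a, b) on (0.54, 0.66) = 0.54
  ~x1 = 1 − 0.11 = 0.89
  (x2 & x4) & ~x1 = min(a, b) on (0.54, 0.89) = 0.54
  ~((x2 & x4) & ~x1) = 1 − 0.54 = 0.46
  → value = 0.4600
Under Łukasiewicz:
  x2 & x4 = max(0, a+b−1) on (0.54, 0.66) = 0.20
  ~x1 = 1 − 0.11 = 0.89
  (x2 & x4) & ~x1 = max(0, a+b−1) on (0.20, 0.89) = 0.09
  ~((x2 & x4) & ~x1) = 1 − 0.09 = 0.91
  → value = 0.9100
|0.4600 − 0.9100| = 0.450

0.450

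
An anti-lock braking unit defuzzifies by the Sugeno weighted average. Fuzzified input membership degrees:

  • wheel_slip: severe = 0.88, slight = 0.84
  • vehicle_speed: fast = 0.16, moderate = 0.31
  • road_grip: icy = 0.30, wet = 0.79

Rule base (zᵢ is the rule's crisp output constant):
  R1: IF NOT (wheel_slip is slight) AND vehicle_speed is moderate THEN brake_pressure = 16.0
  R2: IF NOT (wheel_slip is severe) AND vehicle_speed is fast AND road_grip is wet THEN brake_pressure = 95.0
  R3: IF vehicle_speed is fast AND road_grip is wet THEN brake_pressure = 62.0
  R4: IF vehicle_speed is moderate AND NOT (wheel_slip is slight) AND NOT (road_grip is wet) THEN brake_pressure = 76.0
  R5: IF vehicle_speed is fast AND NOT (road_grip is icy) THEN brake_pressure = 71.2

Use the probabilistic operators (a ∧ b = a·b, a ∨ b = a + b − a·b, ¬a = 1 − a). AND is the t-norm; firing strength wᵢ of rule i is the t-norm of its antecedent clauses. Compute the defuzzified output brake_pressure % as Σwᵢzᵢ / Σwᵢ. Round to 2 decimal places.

60.07

R1 (z=16.0): ¬slight=1−0.84=0.16, moderate=0.31; AND[a·b] → w = 0.0496
R2 (z=95.0): ¬severe=1−0.88=0.12, fast=0.16, wet=0.79; AND[a·b] → w = 0.0152
R3 (z=62.0): fast=0.16, wet=0.79; AND[a·b] → w = 0.1264
R4 (z=76.0): moderate=0.31, ¬slight=1−0.84=0.16, ¬wet=1−0.79=0.21; AND[a·b] → w = 0.0104
R5 (z=71.2): fast=0.16, ¬icy=1−0.30=0.70; AND[a·b] → w = 0.1120
Weighted average = (0.0496·16.0 + 0.0152·95.0 + 0.1264·62.0 + 0.0104·76.0 + 0.1120·71.2) / (0.0496 + 0.0152 + 0.1264 + 0.0104 + 0.1120)
  = 18.8374 / 0.3136 = 60.07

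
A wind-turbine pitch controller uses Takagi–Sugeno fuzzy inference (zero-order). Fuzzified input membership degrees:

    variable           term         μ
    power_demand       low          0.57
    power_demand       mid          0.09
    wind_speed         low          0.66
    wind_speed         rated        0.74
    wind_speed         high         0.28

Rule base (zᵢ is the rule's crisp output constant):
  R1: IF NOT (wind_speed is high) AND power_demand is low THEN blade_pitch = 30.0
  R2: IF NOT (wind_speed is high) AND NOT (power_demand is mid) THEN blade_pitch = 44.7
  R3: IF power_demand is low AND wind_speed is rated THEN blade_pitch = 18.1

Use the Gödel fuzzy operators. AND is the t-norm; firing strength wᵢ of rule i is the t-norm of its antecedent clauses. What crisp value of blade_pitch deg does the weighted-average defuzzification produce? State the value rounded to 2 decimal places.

32.04

R1 (z=30.0): ¬high=1−0.28=0.72, low=0.57; AND[min(a, b)] → w = 0.57
R2 (z=44.7): ¬high=1−0.28=0.72, ¬mid=1−0.09=0.91; AND[min(a, b)] → w = 0.72
R3 (z=18.1): low=0.57, rated=0.74; AND[min(a, b)] → w = 0.57
Weighted average = (0.57·30.0 + 0.72·44.7 + 0.57·18.1) / (0.57 + 0.72 + 0.57)
  = 59.6010 / 1.8600 = 32.04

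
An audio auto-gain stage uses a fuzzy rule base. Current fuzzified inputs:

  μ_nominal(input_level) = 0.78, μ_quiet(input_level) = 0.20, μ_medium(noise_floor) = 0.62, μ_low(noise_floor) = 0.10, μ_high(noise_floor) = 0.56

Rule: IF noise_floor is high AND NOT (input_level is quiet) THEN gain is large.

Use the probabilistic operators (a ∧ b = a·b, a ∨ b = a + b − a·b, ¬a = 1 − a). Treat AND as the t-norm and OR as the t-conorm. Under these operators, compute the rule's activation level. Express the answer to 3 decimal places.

firing strength: high=0.56, ¬quiet=1−0.20=0.80; AND[a·b] → w = 0.4480

0.448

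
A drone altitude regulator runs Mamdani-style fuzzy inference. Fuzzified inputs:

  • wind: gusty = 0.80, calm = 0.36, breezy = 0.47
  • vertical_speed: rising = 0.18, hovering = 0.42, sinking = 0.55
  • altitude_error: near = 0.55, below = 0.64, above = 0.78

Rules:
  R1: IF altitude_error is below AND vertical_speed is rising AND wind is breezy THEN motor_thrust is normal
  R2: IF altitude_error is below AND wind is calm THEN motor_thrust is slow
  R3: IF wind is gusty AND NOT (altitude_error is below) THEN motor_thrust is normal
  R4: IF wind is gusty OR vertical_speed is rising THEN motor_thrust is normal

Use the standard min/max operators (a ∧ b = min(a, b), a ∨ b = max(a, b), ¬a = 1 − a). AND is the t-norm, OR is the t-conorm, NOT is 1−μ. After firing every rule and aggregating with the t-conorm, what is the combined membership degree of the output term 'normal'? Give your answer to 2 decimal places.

0.80

R1: below=0.64, rising=0.18, breezy=0.47; AND[min(a, b)] → w = 0.18
R2: below=0.64, calm=0.36; AND[min(a, b)] → w = 0.36
R3: gusty=0.80, ¬below=1−0.64=0.36; AND[min(a, b)] → w = 0.36
R4: gusty=0.80, rising=0.18; OR[max(a, b)] → w = 0.80
Rules with consequent 'normal': {R1, R3, R4} → strengths 0.18, 0.36, 0.80
Aggregate via t-conorm [max(a, b)]: 0.80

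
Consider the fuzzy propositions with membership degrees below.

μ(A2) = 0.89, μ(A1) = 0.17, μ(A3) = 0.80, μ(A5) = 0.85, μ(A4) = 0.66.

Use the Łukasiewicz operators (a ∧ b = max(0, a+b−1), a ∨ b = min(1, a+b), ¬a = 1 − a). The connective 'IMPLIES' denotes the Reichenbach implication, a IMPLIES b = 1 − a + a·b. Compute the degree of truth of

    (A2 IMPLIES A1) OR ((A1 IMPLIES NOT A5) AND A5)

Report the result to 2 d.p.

0.97

A2 IMPLIES A1  [Reichenbach: 1 − a + a·b] with a=0.89, b=0.17 → 0.26
NOT A5 = 1 − 0.85 = 0.15
A1 IMPLIES NOT A5  [Reichenbach: 1 − a + a·b] with a=0.17, b=0.15 → 0.86
(A1 IMPLIES NOT A5) AND A5 = max(0, a+b−1) on (0.86, 0.85) = 0.71
(A2 IMPLIES A1) OR ((A1 IMPLIES NOT A5) AND A5) = min(1, a+b) on (0.26, 0.71) = 0.97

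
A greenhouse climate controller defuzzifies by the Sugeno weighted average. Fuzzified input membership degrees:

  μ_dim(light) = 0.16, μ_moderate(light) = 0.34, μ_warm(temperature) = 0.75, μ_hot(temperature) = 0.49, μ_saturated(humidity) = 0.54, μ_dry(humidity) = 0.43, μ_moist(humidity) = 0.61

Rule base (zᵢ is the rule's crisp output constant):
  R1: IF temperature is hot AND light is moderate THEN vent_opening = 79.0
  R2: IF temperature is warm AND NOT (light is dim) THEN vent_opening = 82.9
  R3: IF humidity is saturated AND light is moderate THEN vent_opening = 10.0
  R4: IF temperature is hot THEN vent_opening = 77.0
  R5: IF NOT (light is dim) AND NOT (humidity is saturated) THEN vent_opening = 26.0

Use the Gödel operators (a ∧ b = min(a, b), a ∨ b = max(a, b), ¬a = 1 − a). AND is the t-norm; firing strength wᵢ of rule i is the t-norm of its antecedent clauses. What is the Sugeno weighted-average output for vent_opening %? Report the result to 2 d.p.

R1 (z=79.0): hot=0.49, moderate=0.34; AND[min(a, b)] → w = 0.34
R2 (z=82.9): warm=0.75, ¬dim=1−0.16=0.84; AND[min(a, b)] → w = 0.75
R3 (z=10.0): saturated=0.54, moderate=0.34; AND[min(a, b)] → w = 0.34
R4 (z=77.0): hot=0.49 → w = 0.49
R5 (z=26.0): ¬dim=1−0.16=0.84, ¬saturated=1−0.54=0.46; AND[min(a, b)] → w = 0.46
Weighted average = (0.34·79.0 + 0.75·82.9 + 0.34·10.0 + 0.49·77.0 + 0.46·26.0) / (0.34 + 0.75 + 0.34 + 0.49 + 0.46)
  = 142.1250 / 2.3800 = 59.72

59.72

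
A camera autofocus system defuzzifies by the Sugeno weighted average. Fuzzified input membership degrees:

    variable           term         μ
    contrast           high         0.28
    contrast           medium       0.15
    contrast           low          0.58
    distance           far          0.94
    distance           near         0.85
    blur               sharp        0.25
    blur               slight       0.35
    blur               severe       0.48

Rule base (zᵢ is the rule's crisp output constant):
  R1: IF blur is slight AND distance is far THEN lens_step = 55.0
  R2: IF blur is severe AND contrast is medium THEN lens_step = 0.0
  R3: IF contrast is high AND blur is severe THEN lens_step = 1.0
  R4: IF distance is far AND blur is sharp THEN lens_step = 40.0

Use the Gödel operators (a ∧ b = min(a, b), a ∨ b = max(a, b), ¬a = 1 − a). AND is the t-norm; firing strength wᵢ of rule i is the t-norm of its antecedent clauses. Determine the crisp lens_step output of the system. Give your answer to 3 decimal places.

R1 (z=55.0): slight=0.35, far=0.94; AND[min(a, b)] → w = 0.35
R2 (z=0.0): severe=0.48, medium=0.15; AND[min(a, b)] → w = 0.15
R3 (z=1.0): high=0.28, severe=0.48; AND[min(a, b)] → w = 0.28
R4 (z=40.0): far=0.94, sharp=0.25; AND[min(a, b)] → w = 0.25
Weighted average = (0.35·55.0 + 0.15·0.0 + 0.28·1.0 + 0.25·40.0) / (0.35 + 0.15 + 0.28 + 0.25)
  = 29.5300 / 1.0300 = 28.670

28.670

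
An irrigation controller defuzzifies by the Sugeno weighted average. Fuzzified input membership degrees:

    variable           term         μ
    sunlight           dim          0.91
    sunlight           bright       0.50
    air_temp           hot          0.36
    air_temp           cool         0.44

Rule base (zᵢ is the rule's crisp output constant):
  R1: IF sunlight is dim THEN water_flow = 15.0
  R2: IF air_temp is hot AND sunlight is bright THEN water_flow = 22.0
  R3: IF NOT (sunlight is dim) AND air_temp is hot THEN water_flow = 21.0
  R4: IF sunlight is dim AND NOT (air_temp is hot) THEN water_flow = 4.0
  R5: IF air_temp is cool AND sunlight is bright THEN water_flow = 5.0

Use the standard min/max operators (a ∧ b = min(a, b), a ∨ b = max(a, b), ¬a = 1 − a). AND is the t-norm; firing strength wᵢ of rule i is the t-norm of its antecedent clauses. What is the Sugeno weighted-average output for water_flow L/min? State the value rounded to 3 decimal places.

R1 (z=15.0): dim=0.91 → w = 0.91
R2 (z=22.0): hot=0.36, bright=0.50; AND[min(a, b)] → w = 0.36
R3 (z=21.0): ¬dim=1−0.91=0.09, hot=0.36; AND[min(a, b)] → w = 0.09
R4 (z=4.0): dim=0.91, ¬hot=1−0.36=0.64; AND[min(a, b)] → w = 0.64
R5 (z=5.0): cool=0.44, bright=0.50; AND[min(a, b)] → w = 0.44
Weighted average = (0.91·15.0 + 0.36·22.0 + 0.09·21.0 + 0.64·4.0 + 0.44·5.0) / (0.91 + 0.36 + 0.09 + 0.64 + 0.44)
  = 28.2200 / 2.4400 = 11.566

11.566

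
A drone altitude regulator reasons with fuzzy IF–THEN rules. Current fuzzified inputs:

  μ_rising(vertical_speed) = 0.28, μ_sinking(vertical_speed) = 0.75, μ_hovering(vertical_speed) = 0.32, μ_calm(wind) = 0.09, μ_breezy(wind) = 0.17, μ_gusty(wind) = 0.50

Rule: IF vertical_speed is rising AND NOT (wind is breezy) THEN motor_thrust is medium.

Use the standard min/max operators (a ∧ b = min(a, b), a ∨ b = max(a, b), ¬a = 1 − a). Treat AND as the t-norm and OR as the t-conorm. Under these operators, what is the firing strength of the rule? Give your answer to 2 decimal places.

0.28

firing strength: rising=0.28, ¬breezy=1−0.17=0.83; AND[min(a, b)] → w = 0.28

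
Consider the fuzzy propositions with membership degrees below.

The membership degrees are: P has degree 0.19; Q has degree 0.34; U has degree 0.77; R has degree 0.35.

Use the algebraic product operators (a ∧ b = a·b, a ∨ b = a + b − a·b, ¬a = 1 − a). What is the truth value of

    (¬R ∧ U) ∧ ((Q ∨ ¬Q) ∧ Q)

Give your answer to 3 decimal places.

¬R = 1 − 0.3500 = 0.6500
¬R ∧ U = a·b on (0.6500, 0.7700) = 0.5005
¬Q = 1 − 0.3400 = 0.6600
Q ∨ ¬Q = a + b − a·b on (0.3400, 0.6600) = 0.7756
(Q ∨ ¬Q) ∧ Q = a·b on (0.7756, 0.3400) = 0.2637
(¬R ∧ U) ∧ ((Q ∨ ¬Q) ∧ Q) = a·b on (0.5005, 0.2637) = 0.1320

0.132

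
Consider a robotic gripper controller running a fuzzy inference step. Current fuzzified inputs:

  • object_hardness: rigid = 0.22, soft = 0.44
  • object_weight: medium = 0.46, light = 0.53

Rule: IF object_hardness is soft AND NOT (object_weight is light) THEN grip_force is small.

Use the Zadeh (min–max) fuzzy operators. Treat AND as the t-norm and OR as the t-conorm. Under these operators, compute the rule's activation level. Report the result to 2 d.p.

firing strength: soft=0.44, ¬light=1−0.53=0.47; AND[min(a, b)] → w = 0.44

0.44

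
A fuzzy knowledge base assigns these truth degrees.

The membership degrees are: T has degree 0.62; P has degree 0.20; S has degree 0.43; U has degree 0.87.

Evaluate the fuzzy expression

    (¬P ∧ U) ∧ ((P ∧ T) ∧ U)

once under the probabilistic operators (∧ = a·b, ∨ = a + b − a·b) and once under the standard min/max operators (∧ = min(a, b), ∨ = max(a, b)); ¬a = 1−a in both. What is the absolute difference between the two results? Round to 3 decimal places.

Under probabilistic:
  ¬P = 1 − 0.2000 = 0.8000
  ¬P ∧ U = a·b on (0.8000, 0.8700) = 0.6960
  P ∧ T = a·b on (0.2000, 0.6200) = 0.1240
  (P ∧ T) ∧ U = a·b on (0.1240, 0.8700) = 0.1079
  (¬P ∧ U) ∧ ((P ∧ T) ∧ U) = a·b on (0.6960, 0.1079) = 0.0751
  → value = 0.0751
Under standard min/max:
  ¬P = 1 − 0.20 = 0.80
  ¬P ∧ U = min(a, b) on (0.80, 0.87) = 0.80
  P ∧ T = min(a, b) on (0.20, 0.62) = 0.20
  (P ∧ T) ∧ U = min(a, b) on (0.20, 0.87) = 0.20
  (¬P ∧ U) ∧ ((P ∧ T) ∧ U) = min(a, b) on (0.80, 0.20) = 0.20
  → value = 0.2000
|0.0751 − 0.2000| = 0.125

0.125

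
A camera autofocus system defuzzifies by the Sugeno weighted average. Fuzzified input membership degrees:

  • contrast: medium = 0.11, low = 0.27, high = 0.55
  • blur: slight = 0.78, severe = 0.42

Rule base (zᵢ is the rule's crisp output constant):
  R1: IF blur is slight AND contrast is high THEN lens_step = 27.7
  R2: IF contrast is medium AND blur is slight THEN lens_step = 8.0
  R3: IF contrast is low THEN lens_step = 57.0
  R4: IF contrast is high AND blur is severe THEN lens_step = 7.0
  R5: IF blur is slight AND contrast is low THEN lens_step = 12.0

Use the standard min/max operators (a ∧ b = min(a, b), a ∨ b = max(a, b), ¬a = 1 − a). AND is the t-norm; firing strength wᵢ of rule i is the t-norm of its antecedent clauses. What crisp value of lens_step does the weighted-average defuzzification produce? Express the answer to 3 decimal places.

R1 (z=27.7): slight=0.78, high=0.55; AND[min(a, b)] → w = 0.55
R2 (z=8.0): medium=0.11, slight=0.78; AND[min(a, b)] → w = 0.11
R3 (z=57.0): low=0.27 → w = 0.27
R4 (z=7.0): high=0.55, severe=0.42; AND[min(a, b)] → w = 0.42
R5 (z=12.0): slight=0.78, low=0.27; AND[min(a, b)] → w = 0.27
Weighted average = (0.55·27.7 + 0.11·8.0 + 0.27·57.0 + 0.42·7.0 + 0.27·12.0) / (0.55 + 0.11 + 0.27 + 0.42 + 0.27)
  = 37.6850 / 1.6200 = 23.262

23.262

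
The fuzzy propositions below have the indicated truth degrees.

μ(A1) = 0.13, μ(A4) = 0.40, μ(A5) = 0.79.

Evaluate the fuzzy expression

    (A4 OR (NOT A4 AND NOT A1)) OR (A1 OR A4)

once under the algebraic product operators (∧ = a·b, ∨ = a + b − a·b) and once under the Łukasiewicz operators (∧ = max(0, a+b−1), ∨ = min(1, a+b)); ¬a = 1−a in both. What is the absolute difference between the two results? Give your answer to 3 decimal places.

0.150

Under algebraic product:
  NOT A4 = 1 − 0.4000 = 0.6000
  NOT A1 = 1 − 0.1300 = 0.8700
  NOT A4 AND NOT A1 = a·b on (0.6000, 0.8700) = 0.5220
  A4 OR (NOT A4 AND NOT A1) = a + b − a·b on (0.4000, 0.5220) = 0.7132
  A1 OR A4 = a + b − a·b on (0.1300, 0.4000) = 0.4780
  (A4 OR (NOT A4 AND NOT A1)) OR (A1 OR A4) = a + b − a·b on (0.7132, 0.4780) = 0.8503
  → value = 0.8503
Under Łukasiewicz:
  NOT A4 = 1 − 0.40 = 0.60
  NOT A1 = 1 − 0.13 = 0.87
  NOT A4 AND NOT A1 = max(0, a+b−1) on (0.60, 0.87) = 0.47
  A4 OR (NOT A4 AND NOT A1) = min(1, a+b) on (0.40, 0.47) = 0.87
  A1 OR A4 = min(1, a+b) on (0.13, 0.40) = 0.53
  (A4 OR (NOT A4 AND NOT A1)) OR (A1 OR A4) = min(1, a+b) on (0.87, 0.53) = 1.00
  → value = 1.0000
|0.8503 − 1.0000| = 0.150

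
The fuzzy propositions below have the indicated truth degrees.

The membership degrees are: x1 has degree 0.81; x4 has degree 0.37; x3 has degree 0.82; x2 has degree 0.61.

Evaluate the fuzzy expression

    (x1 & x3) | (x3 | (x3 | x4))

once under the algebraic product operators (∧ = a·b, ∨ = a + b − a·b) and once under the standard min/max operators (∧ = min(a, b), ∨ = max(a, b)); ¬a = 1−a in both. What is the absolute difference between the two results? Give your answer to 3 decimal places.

0.173

Under algebraic product:
  x1 & x3 = a·b on (0.8100, 0.8200) = 0.6642
  x3 | x4 = a + b − a·b on (0.8200, 0.3700) = 0.8866
  x3 | (x3 | x4) = a + b − a·b on (0.8200, 0.8866) = 0.9796
  (x1 & x3) | (x3 | (x3 | x4)) = a + b − a·b on (0.6642, 0.9796) = 0.9931
  → value = 0.9931
Under standard min/max:
  x1 & x3 = min(a, b) on (0.81, 0.82) = 0.81
  x3 | x4 = max(a, b) on (0.82, 0.37) = 0.82
  x3 | (x3 | x4) = max(a, b) on (0.82, 0.82) = 0.82
  (x1 & x3) | (x3 | (x3 | x4)) = max(a, b) on (0.81, 0.82) = 0.82
  → value = 0.8200
|0.9931 − 0.8200| = 0.173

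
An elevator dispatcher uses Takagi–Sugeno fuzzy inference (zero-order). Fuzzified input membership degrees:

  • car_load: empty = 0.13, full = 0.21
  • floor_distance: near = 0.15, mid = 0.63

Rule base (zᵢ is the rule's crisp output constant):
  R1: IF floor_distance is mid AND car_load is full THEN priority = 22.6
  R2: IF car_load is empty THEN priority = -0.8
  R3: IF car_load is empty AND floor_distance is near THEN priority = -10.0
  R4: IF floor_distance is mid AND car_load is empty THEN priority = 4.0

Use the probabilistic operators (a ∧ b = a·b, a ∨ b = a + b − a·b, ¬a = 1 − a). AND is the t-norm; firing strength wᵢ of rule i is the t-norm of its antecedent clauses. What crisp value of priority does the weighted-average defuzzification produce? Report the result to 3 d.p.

8.300

R1 (z=22.6): mid=0.63, full=0.21; AND[a·b] → w = 0.1323
R2 (z=-0.8): empty=0.13 → w = 0.1300
R3 (z=-10.0): empty=0.13, near=0.15; AND[a·b] → w = 0.0195
R4 (z=4.0): mid=0.63, empty=0.13; AND[a·b] → w = 0.0819
Weighted average = (0.1323·22.6 + 0.1300·-0.8 + 0.0195·-10.0 + 0.0819·4.0) / (0.1323 + 0.1300 + 0.0195 + 0.0819)
  = 3.0186 / 0.3637 = 8.300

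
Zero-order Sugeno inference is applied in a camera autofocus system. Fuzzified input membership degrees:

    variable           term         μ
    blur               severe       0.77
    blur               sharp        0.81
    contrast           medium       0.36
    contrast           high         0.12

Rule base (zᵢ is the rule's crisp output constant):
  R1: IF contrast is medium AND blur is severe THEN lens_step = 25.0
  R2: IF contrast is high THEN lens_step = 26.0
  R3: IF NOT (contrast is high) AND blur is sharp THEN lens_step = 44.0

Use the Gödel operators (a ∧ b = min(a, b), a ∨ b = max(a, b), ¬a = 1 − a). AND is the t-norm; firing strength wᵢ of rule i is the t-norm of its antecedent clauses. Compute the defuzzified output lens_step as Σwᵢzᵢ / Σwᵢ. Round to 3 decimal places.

R1 (z=25.0): medium=0.36, severe=0.77; AND[min(a, b)] → w = 0.36
R2 (z=26.0): high=0.12 → w = 0.12
R3 (z=44.0): ¬high=1−0.12=0.88, sharp=0.81; AND[min(a, b)] → w = 0.81
Weighted average = (0.36·25.0 + 0.12·26.0 + 0.81·44.0) / (0.36 + 0.12 + 0.81)
  = 47.7600 / 1.2900 = 37.023

37.023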